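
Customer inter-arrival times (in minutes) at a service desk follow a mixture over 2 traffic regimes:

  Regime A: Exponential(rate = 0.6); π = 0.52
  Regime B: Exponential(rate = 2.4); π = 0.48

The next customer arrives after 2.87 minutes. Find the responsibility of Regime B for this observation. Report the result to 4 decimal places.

0.0206

Apply Bayes' rule: the posterior for each component is proportional to its prior times its likelihood at x.
Component likelihoods at x = 2.87 minutes:
  p_A = 0.107225
  p_B = 0.00244788
Weight by the priors:
  π_A·p_A = 0.52 × 0.107225 = 0.055757
  π_B·p_B = 0.48 × 0.00244788 = 0.00117498
Normaliser: 0.055757 + 0.00117498 = 0.056932
P(Regime B | 2.87 minutes) ≈ 0.0206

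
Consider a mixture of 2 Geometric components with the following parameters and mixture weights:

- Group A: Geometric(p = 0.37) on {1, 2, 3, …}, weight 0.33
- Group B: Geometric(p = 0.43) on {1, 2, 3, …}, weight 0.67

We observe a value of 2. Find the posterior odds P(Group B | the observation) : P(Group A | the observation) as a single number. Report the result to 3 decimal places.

Posterior odds = (π_i f_i(x)) / (π_j f_j(x)); the normalising sum cancels.
Evaluate each component's likelihood at the observed value:
  f_A = 0.37·(1−0.37)^1 = 0.37·0.63 = 0.2331
  f_B = 0.43·(1−0.43)^1 = 0.43·0.57 = 0.2451
0.164217 / 0.076923 ≈ 2.135

2.135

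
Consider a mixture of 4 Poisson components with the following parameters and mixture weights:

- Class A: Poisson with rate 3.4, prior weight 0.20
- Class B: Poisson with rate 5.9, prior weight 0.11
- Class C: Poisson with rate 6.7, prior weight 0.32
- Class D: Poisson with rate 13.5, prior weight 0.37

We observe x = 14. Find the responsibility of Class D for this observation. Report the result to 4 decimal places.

0.9539

Apply Bayes' rule: the posterior for each component is proportional to its prior times its likelihood at x.
Evaluate each component's likelihood at the observed value:
  f_A = 1.05608e-05
  f_B = 0.00194618
  f_C = 0.0051864
  f_D = 0.105024
Multiply by the mixture weights:
  π_A·f_A = 0.20 × 1.05608e-05 = 2.11215e-06
  π_B·f_B = 0.11 × 0.00194618 = 0.000214079
  π_C·f_C = 0.32 × 0.0051864 = 0.00165965
  π_D·f_D = 0.37 × 0.105024 = 0.0388589
Evidence: 2.11215e-06 + 0.000214079 + 0.00165965 + 0.0388589 = 0.0407348
P(Class D | the observation) ≈ 0.9539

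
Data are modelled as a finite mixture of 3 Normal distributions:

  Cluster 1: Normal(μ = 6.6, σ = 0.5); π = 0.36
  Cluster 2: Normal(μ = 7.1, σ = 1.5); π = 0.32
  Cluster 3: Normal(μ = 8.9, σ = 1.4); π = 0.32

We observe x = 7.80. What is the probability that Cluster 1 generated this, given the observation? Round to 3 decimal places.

0.101

Apply Bayes' rule: the posterior for each component is proportional to its prior times its likelihood at x.
Evaluate each component's likelihood at the observed value:
  p_1 = 0.0447891
  p_2 = 0.238522
  p_3 = 0.20928
Weight by the priors:
  w_1·p_1 = 0.36 × 0.0447891 = 0.0161241
  w_2·p_2 = 0.32 × 0.238522 = 0.0763271
  w_3·p_3 = 0.32 × 0.20928 = 0.0669695
Denominator: 0.0161241 + 0.0763271 + 0.0669695 = 0.159421
P(Cluster 1 | 7.80) ≈ 0.101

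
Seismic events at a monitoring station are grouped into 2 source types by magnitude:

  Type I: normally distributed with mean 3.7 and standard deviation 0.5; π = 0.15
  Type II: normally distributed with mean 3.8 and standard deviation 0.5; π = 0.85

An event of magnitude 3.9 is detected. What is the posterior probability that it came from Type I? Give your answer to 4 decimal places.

0.1425

By Bayes' theorem, P(k | x) = P(Z=k) f_k(x) / Σ_j P(Z=j) f_j(x).
Evaluate each component's likelihood at the observed value:
  L_I = 0.73654
  L_II = 0.782085
Weight by the priors:
  P(Z=I)·L_I = 0.15 × 0.73654 = 0.110481
  P(Z=II)·L_II = 0.85 × 0.782085 = 0.664773
Marginal: 0.110481 + 0.664773 = 0.775254
Responsibility of Type I: 0.110481 / 0.775254 ≈ 0.1425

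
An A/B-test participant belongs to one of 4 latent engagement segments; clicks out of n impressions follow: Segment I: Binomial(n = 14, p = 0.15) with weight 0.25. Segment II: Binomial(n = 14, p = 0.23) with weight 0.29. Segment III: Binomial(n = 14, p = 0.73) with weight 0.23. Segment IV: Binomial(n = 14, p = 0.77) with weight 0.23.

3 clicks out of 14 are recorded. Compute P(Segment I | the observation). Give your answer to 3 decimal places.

Apply Bayes' rule: the posterior for each component is proportional to its prior times its likelihood at x.
Component likelihoods at x = 3 clicks out of 14:
  L_I = 0.205581
  L_II = 0.249852
  L_III = 7.87175e-05
  L_IV = 1.58336e-05
Multiply by the mixture weights:
  P(Z=I)·L_I = 0.25 × 0.205581 = 0.0513953
  P(Z=II)·L_II = 0.29 × 0.249852 = 0.0724571
  P(Z=III)·L_III = 0.23 × 7.87175e-05 = 1.8105e-05
  P(Z=IV)·L_IV = 0.23 × 1.58336e-05 = 3.64173e-06
Evidence: 0.0513953 + 0.0724571 + 1.8105e-05 + 3.64173e-06 = 0.123874
So the posterior for Segment I is 0.0513953 / 0.123874 ≈ 0.415.

0.415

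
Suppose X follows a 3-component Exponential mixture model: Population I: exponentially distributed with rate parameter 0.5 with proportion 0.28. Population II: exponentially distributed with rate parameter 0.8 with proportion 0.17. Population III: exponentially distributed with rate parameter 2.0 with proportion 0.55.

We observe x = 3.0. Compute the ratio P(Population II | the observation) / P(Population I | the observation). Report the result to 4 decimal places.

0.3950

Since P(k|x) ∝ π_k f_k(x), the posterior odds are π_i f_i(x) / (π_j f_j(x)).
Evaluate each component's likelihood at the observed value:
  f_I = 0.111565
  f_II = 0.0725744
  f_III = 0.0049575
Odds = (0.17/0.28) × (0.0725744/0.111565) = 0.607143 × 0.650511 ≈ 0.3950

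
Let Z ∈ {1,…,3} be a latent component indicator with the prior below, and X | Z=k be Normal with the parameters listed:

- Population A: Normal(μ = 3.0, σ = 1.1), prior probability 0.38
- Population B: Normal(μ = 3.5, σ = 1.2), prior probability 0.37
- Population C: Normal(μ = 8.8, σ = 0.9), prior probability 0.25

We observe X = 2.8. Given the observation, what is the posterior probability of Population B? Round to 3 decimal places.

Apply Bayes' rule: the posterior for each component is proportional to its prior times its likelihood at x.
Normal densities:
  p_A = (1/(1.1·√(2π)))·exp(−(2.8−3.0)²/(2·1.1²)) = 0.362675·exp(-0.01653) = 0.356729
  p_B = (1/(1.2·√(2π)))·exp(−(2.8−3.5)²/(2·1.2²)) = 0.332452·exp(-0.17014) = 0.280439
  p_C = (1/(0.9·√(2π)))·exp(−(2.8−8.8)²/(2·0.9²)) = 0.443269·exp(-22.22222) = 9.901e-11
Multiply by the mixture weights:
  π_A·p_A = 0.38 × 0.356729 = 0.135557
  π_B·p_B = 0.37 × 0.280439 = 0.103762
  π_C·p_C = 0.25 × 9.901e-11 = 2.47525e-11
Normaliser: 0.135557 + 0.103762 + 2.47525e-11 = 0.23932
So the posterior for Population B is 0.103762 / 0.23932 ≈ 0.434.

0.434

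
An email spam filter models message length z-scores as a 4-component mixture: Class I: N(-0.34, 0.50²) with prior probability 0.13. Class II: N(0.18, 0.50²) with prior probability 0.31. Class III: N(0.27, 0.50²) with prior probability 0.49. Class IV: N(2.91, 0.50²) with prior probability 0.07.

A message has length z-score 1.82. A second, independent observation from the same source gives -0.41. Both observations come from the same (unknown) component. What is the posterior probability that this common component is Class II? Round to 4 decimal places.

0.3078

Apply Bayes' rule: the posterior for each component is proportional to its prior times its likelihood at x.
Since both observations come from the same component, the likelihood for component k is f_k(x₁)·f_k(x₂).
  f_I = [7.07052e-05] × [0.790103] = 5.58644e-05
  f_II = [0.00367945] × [0.397726] = 0.00146341
  f_III = [0.00653364] × [0.31645] = 0.00206757
  f_IV = [0.0741258] × [2.12816e-10] = 1.57752e-11
Weight by the priors:
  P(Z=I)·f_I = 0.13 × 5.58644e-05 = 7.26238e-06
  P(Z=II)·f_II = 0.31 × 0.00146341 = 0.000453659
  P(Z=III)·f_III = 0.49 × 0.00206757 = 0.00101311
  P(Z=IV)·f_IV = 0.07 × 1.57752e-11 = 1.10426e-12
Normaliser: 7.26238e-06 + 0.000453659 + 0.00101311 + 1.10426e-12 = 0.00147403
P(Class II | data) = 0.000453659 / 0.00147403 ≈ 0.3078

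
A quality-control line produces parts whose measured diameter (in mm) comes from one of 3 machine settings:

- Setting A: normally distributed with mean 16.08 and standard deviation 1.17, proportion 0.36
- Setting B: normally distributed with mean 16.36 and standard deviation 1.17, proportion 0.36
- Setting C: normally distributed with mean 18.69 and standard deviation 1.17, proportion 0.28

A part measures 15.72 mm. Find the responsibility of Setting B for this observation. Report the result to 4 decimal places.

By Bayes' theorem, P(k | x) = π_k f_k(x) / Σ_j π_j f_j(x).
Evaluate each component's likelihood at the observed value:
  L_A = (1/(1.17·√(2π)))·exp(−(15.72−16.08)²/(2·1.17²)) = 0.340976·exp(-0.04734) = 0.325211
  L_B = (1/(1.17·√(2π)))·exp(−(15.72−16.36)²/(2·1.17²)) = 0.340976·exp(-0.14961) = 0.293596
  L_C = (1/(1.17·√(2π)))·exp(−(15.72−18.69)²/(2·1.17²)) = 0.340976·exp(-3.22189) = 0.013598
Prior × likelihood for each component:
  π_A·L_A = 0.36 × 0.325211 = 0.117076
  π_B·L_B = 0.36 × 0.293596 = 0.105694
  π_C·L_C = 0.28 × 0.013598 = 0.00380743
Evidence: 0.117076 + 0.105694 + 0.00380743 = 0.226578
P(Setting B | data) = 0.105694 / 0.226578 ≈ 0.4665

0.4665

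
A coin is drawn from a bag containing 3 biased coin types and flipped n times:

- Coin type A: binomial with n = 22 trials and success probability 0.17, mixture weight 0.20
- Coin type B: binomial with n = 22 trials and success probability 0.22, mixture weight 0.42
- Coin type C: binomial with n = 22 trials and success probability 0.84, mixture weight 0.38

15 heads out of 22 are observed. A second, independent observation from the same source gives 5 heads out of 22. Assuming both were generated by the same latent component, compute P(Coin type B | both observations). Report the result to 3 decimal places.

0.988

P(component k | x) = P(Z=k)·f_k(x) / marginal(x), where marginal(x) = Σ_j P(Z=j)·f_j(x).
Since both observations come from the same component, the likelihood for component k is f_k(x₁)·f_k(x₂).
  L_A = [1.3247e-07] × [0.157431] = 2.08548e-08
  L_B = [4.10052e-06] × [0.198719] = 8.14849e-07
  L_C = [0.0334862] × [3.25052e-10] = 1.08848e-11
Prior × likelihood for each component:
  P(Z=A)·L_A = 0.20 × 2.08548e-08 = 4.17096e-09
  P(Z=B)·L_B = 0.42 × 8.14849e-07 = 3.42237e-07
  P(Z=C)·L_C = 0.38 × 1.08848e-11 = 4.13621e-12
Denominator: 4.17096e-09 + 3.42237e-07 + 4.13621e-12 = 3.46412e-07
Responsibility of Coin type B: 3.42237e-07 / 3.46412e-07 ≈ 0.988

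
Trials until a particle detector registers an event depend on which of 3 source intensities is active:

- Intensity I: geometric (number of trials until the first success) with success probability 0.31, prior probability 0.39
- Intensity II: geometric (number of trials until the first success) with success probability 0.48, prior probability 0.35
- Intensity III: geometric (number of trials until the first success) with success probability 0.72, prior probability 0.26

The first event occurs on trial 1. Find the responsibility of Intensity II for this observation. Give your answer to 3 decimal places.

0.353

Apply Bayes' rule: the posterior for each component is proportional to its prior times its likelihood at x.
Component likelihoods at x = 1:
  f_I = 0.31
  f_II = 0.48
  f_III = 0.72
Weight by the priors:
  P(Z=I)·f_I = 0.39 × 0.31 = 0.1209
  P(Z=II)·f_II = 0.35 × 0.48 = 0.168
  P(Z=III)·f_III = 0.26 × 0.72 = 0.1872
Normaliser: 0.1209 + 0.168 + 0.1872 = 0.4761
Responsibility of Intensity II: 0.168 / 0.4761 ≈ 0.353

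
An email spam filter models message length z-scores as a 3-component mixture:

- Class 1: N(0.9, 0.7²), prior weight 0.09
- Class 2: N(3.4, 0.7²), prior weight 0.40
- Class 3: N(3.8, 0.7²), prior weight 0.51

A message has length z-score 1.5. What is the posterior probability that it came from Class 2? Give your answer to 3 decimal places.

0.135

P(component k | x) = P(Z=k)·f_k(x) / marginal(x), where marginal(x) = Σ_j P(Z=j)·f_j(x).
Evaluate each component's likelihood at the observed value:
  L_1 = 0.394707
  L_2 = 0.0143223
  L_3 = 0.00257934
Weight by the priors:
  P(Z=1)·L_1 = 0.09 × 0.394707 = 0.0355237
  P(Z=2)·L_2 = 0.40 × 0.0143223 = 0.00572892
  P(Z=3)·L_3 = 0.51 × 0.00257934 = 0.00131546
Evidence: 0.0355237 + 0.00572892 + 0.00131546 = 0.0425681
So the posterior for Class 2 is 0.00572892 / 0.0425681 ≈ 0.135.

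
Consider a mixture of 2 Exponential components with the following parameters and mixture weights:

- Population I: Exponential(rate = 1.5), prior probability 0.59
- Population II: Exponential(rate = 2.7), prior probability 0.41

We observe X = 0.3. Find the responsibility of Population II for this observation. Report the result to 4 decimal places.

0.4660

Apply Bayes' rule: the posterior for each component is proportional to its prior times its likelihood at x.
Evaluate each component's likelihood at the observed value:
  L_I = 1.5·e^(−1.5·0.3) = 1.5·e^(−0.4500) = 0.956442
  L_II = 2.7·e^(−2.7·0.3) = 2.7·e^(−0.8100) = 1.20112
Unnormalised posteriors:
  π_I·L_I = 0.59 × 0.956442 = 0.564301
  π_II·L_II = 0.41 × 1.20112 = 0.492458
Denominator: 0.564301 + 0.492458 = 1.05676
P(Population II | x) = 0.492458 / 1.05676 ≈ 0.4660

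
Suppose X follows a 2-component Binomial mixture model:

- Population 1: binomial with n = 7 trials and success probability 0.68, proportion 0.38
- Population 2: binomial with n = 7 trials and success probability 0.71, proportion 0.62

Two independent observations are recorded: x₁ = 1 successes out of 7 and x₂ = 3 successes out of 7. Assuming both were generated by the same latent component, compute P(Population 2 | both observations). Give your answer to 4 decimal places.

0.4201

Apply Bayes' rule: the posterior for each component is proportional to its prior times its likelihood at x.
Since both observations come from the same component, the likelihood for component k is f_k(x₁)·f_k(x₂).
  f_1 = [C(7,1)·0.68^1·0.32^6 = 7·0.68·0.00107374 = 0.00511101] × [0.115397] = 0.000589796
  f_2 = [C(7,1)·0.71^1·0.29^6 = 7·0.71·0.000594823 = 0.00295627] × [0.0886003] = 0.000261927
Prior × likelihood for each component:
  π_1·f_1 = 0.38 × 0.000589796 = 0.000224122
  π_2·f_2 = 0.62 × 0.000261927 = 0.000162394
Marginal: 0.000224122 + 0.000162394 = 0.000386517
Responsibility of Population 2: 0.000162394 / 0.000386517 ≈ 0.4201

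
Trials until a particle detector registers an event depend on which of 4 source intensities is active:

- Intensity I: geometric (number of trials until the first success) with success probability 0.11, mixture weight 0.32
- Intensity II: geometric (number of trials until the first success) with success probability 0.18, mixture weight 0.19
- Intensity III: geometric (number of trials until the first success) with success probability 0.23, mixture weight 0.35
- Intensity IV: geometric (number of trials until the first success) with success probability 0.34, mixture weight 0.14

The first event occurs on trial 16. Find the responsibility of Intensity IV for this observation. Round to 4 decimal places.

P(component k | x) = π_k·f_k(x) / marginal(x), where marginal(x) = Σ_j π_j·f_j(x).
Geometric probabilities:
  f_I = 0.0191533
  f_II = 0.00917234
  f_III = 0.0045613
  f_IV = 0.000667787
Unnormalised posteriors:
  π_I·f_I = 0.32 × 0.0191533 = 0.00612904
  π_II·f_II = 0.19 × 0.00917234 = 0.00174275
  π_III·f_III = 0.35 × 0.0045613 = 0.00159646
  π_IV·f_IV = 0.14 × 0.000667787 = 9.34902e-05
Normaliser: 0.00612904 + 0.00174275 + 0.00159646 + 9.34902e-05 = 0.00956173
P(Intensity IV | 16) ≈ 0.0098

0.0098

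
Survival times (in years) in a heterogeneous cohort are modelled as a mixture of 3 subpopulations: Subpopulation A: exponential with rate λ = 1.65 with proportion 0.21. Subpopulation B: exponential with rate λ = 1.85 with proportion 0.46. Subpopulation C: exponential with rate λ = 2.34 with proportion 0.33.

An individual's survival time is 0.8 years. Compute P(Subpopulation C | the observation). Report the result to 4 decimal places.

By Bayes' theorem, P(k | x) = P(Z=k) f_k(x) / Σ_j P(Z=j) f_j(x).
Exponential densities:
  L_A = 0.440773
  L_B = 0.42113
  L_C = 0.359929
Weight by the priors:
  P(Z=A)·L_A = 0.21 × 0.440773 = 0.0925624
  P(Z=B)·L_B = 0.46 × 0.42113 = 0.19372
  P(Z=C)·L_C = 0.33 × 0.359929 = 0.118777
Normaliser: 0.0925624 + 0.19372 + 0.118777 = 0.405059
Responsibility of Subpopulation C: 0.118777 / 0.405059 ≈ 0.2932

0.2932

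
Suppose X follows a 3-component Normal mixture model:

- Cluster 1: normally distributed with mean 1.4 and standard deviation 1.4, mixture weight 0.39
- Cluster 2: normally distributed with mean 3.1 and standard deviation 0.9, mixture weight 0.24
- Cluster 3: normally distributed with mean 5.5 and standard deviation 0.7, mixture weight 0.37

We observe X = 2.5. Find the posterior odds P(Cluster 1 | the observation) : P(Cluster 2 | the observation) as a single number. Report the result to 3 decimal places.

0.958

Only the two components matter; the odds are (w_i f_i(x)) / (w_j f_j(x)).
Evaluate each component's likelihood at the observed value:
  p_1 = (1/(1.4·√(2π)))·exp(−(2.5−1.4)²/(2·1.4²)) = 0.284959·exp(-0.30867) = 0.20928
  p_2 = (1/(0.9·√(2π)))·exp(−(2.5−3.1)²/(2·0.9²)) = 0.443269·exp(-0.22222) = 0.354942
  p_3 = (1/(0.7·√(2π)))·exp(−(2.5−5.5)²/(2·0.7²)) = 0.569918·exp(-9.18367) = 5.8532e-05
0.081619 / 0.0851861 ≈ 0.958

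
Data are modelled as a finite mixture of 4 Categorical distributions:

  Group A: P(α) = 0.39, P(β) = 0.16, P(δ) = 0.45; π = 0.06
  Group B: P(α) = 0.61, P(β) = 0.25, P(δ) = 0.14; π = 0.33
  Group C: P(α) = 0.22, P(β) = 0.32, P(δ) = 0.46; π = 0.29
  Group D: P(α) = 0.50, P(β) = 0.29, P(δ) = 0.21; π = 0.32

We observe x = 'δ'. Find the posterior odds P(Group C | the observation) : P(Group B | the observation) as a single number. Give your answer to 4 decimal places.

2.8874

Since P(k|x) ∝ π_k f_k(x), the posterior odds are π_i f_i(x) / (π_j f_j(x)).
Evaluate each component's likelihood at the observed value:
  f_A = P(δ | comp) = 0.45
  f_B = P(δ | comp) = 0.14
  f_C = P(δ | comp) = 0.46
  f_D = P(δ | comp) = 0.21
Odds = (0.29/0.33) × (0.46/0.14) = 0.878788 × 3.28571 ≈ 2.8874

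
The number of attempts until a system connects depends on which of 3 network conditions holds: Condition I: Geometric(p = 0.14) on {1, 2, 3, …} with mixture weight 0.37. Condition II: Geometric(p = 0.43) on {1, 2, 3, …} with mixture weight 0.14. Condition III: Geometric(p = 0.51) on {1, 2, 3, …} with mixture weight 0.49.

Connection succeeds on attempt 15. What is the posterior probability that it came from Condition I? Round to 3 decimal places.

P(component k | x) = π_k·f_k(x) / marginal(x), where marginal(x) = Σ_j π_j·f_j(x).
Component likelihoods at x = 15:
  f_I = 0.0169475
  f_II = 0.00016433
  f_III = 2.34593e-05
Multiply by the mixture weights:
  π_I·f_I = 0.37 × 0.0169475 = 0.00627059
  π_II·f_II = 0.14 × 0.00016433 = 2.30062e-05
  π_III·f_III = 0.49 × 2.34593e-05 = 1.14951e-05
Evidence: 0.00627059 + 2.30062e-05 + 1.14951e-05 = 0.00630509
So the posterior for Condition I is 0.00627059 / 0.00630509 ≈ 0.995.

0.995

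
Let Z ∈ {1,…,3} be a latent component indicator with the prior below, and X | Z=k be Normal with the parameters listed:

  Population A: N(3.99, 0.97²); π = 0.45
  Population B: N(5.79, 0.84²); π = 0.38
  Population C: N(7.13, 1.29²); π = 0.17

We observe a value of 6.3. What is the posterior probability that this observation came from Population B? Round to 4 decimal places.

The responsibility of component k is π_k f_k(x) divided by Σ_j π_j f_j(x).
Component likelihoods at x = 6.3:
  f_A = 0.0241344
  f_B = 0.394989
  f_C = 0.251435
Prior × likelihood for each component:
  π_A·f_A = 0.45 × 0.0241344 = 0.0108605
  π_B·f_B = 0.38 × 0.394989 = 0.150096
  π_C·f_C = 0.17 × 0.251435 = 0.042744
Sum: 0.0108605 + 0.150096 + 0.042744 = 0.2037
P(Population B | data) ≈ 0.7368

0.7368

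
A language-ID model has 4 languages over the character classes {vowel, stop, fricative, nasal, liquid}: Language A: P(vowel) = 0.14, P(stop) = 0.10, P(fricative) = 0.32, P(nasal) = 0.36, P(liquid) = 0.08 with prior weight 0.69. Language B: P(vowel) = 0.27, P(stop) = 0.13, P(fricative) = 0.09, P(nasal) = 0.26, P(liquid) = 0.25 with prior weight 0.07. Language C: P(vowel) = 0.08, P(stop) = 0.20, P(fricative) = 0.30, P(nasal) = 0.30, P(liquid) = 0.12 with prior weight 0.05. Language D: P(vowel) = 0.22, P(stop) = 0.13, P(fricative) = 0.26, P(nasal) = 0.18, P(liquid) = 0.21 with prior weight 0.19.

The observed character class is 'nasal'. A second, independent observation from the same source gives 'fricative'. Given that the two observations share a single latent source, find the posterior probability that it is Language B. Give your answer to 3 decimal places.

By Bayes' theorem, P(k | x) = P(Z=k) f_k(x) / Σ_j P(Z=j) f_j(x).
Since both observations come from the same component, the likelihood for component k is f_k(x₁)·f_k(x₂).
  L_A = [P(nasal | comp) = 0.36] × [0.32] = 0.1152
  L_B = [P(nasal | comp) = 0.26] × [0.09] = 0.0234
  L_C = [P(nasal | comp) = 0.30] × [0.3] = 0.09
  L_D = [P(nasal | comp) = 0.18] × [0.26] = 0.0468
Prior × likelihood for each component:
  P(Z=A)·L_A = 0.69 × 0.1152 = 0.079488
  P(Z=B)·L_B = 0.07 × 0.0234 = 0.001638
  P(Z=C)·L_C = 0.05 × 0.09 = 0.0045
  P(Z=D)·L_D = 0.19 × 0.0468 = 0.008892
Evidence: 0.079488 + 0.001638 + 0.0045 + 0.008892 = 0.094518
P(Language B | x₁,x₂) = 0.001638 / 0.094518 ≈ 0.017

0.017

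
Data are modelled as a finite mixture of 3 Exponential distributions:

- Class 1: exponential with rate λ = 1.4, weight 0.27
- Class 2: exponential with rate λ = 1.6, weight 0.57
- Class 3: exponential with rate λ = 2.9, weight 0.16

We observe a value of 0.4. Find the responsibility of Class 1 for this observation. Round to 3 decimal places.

0.256

The responsibility of component k is π_k f_k(x) divided by Σ_j π_j f_j(x).
Evaluate each component's likelihood at the observed value:
  p_1 = 1.4·e^(−1.4·0.4) = 1.4·e^(−0.5600) = 0.799693
  p_2 = 1.6·e^(−1.6·0.4) = 1.6·e^(−0.6400) = 0.843668
  p_3 = 2.9·e^(−2.9·0.4) = 2.9·e^(−1.1600) = 0.90911
Weight by the priors:
  π_1·p_1 = 0.27 × 0.799693 = 0.215917
  π_2·p_2 = 0.57 × 0.843668 = 0.480891
  π_3·p_3 = 0.16 × 0.90911 = 0.145458
Normaliser: 0.215917 + 0.480891 + 0.145458 = 0.842265
Responsibility of Class 1: 0.215917 / 0.842265 ≈ 0.256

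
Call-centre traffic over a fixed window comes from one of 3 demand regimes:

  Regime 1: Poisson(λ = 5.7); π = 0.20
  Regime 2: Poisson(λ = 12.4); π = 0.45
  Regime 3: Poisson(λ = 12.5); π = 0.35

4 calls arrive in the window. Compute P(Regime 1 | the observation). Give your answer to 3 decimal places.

By Bayes' theorem, P(k | x) = w_k f_k(x) / Σ_j w_j f_j(x).
Component likelihoods at x = 4 calls:
  p_1 = e^(−5.7)·5.7^4/4! = 0.147167
  p_2 = e^(−12.4)·12.4^4/4! = 0.00405718
  p_3 = e^(−12.5)·12.5^4/4! = 0.00379095
Prior × likelihood for each component:
  w_1·p_1 = 0.20 × 0.147167 = 0.0294333
  w_2·p_2 = 0.45 × 0.00405718 = 0.00182573
  w_3·p_3 = 0.35 × 0.00379095 = 0.00132683
Denominator: 0.0294333 + 0.00182573 + 0.00132683 = 0.0325859
P(Regime 1 | the observation) = 0.0294333 / 0.0325859 ≈ 0.903

0.903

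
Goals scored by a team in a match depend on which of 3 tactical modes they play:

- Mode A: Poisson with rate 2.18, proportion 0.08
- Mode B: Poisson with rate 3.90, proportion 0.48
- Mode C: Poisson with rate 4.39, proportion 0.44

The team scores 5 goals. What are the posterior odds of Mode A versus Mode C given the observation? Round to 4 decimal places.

Since P(k|x) ∝ π_k f_k(x), the posterior odds are π_i f_i(x) / (π_j f_j(x)).
Component likelihoods at x = 5 goals:
  f_A = 0.0463809
  f_B = 0.152193
  f_C = 0.168496
Odds = (0.08/0.44) × (0.0463809/0.168496) = 0.181818 × 0.275265 ≈ 0.0500

0.0500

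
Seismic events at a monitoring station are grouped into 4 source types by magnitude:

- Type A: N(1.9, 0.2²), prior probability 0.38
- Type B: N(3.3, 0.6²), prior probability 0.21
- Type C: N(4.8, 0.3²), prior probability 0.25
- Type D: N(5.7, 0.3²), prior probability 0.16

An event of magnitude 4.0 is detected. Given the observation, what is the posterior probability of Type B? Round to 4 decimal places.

0.8816

By Bayes' theorem, P(k | x) = π_k f_k(x) / Σ_j π_j f_j(x).
Component likelihoods at x = 4.0:
  f_A = (1/(0.2·√(2π)))·exp(−(4.0−1.9)²/(2·0.2²)) = 1.994711·exp(-55.12500) = 2.28769e-24
  f_B = (1/(0.6·√(2π)))·exp(−(4.0−3.3)²/(2·0.6²)) = 0.664904·exp(-0.68056) = 0.336664
  f_C = (1/(0.3·√(2π)))·exp(−(4.0−4.8)²/(2·0.3²)) = 1.329808·exp(-3.55556) = 0.0379866
  f_D = (1/(0.3·√(2π)))·exp(−(4.0−5.7)²/(2·0.3²)) = 1.329808·exp(-16.05556) = 1.41563e-07
Weight by the priors:
  π_A·f_A = 0.38 × 2.28769e-24 = 8.69321e-25
  π_B·f_B = 0.21 × 0.336664 = 0.0706995
  π_C·f_C = 0.25 × 0.0379866 = 0.00949666
  π_D·f_D = 0.16 × 1.41563e-07 = 2.26501e-08
Denominator: 8.69321e-25 + 0.0706995 + 0.00949666 + 2.26501e-08 = 0.0801962
P(Type B | data) = 0.0706995 / 0.0801962 ≈ 0.8816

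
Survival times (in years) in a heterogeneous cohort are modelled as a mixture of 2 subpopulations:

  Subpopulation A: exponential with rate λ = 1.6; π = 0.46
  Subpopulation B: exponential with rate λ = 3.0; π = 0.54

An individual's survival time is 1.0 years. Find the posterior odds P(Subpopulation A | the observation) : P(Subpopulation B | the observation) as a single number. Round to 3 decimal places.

1.842

Only the two components matter; the odds are (π_i f_i(x)) / (π_j f_j(x)).
Component likelihoods at x = 1.0 years:
  f_A = 1.6·e^(−1.6·1.0) = 1.6·e^(−1.6000) = 0.323034
  f_B = 3.0·e^(−3.0·1.0) = 3.0·e^(−3.0000) = 0.149361
0.148596 / 0.0806551 ≈ 1.842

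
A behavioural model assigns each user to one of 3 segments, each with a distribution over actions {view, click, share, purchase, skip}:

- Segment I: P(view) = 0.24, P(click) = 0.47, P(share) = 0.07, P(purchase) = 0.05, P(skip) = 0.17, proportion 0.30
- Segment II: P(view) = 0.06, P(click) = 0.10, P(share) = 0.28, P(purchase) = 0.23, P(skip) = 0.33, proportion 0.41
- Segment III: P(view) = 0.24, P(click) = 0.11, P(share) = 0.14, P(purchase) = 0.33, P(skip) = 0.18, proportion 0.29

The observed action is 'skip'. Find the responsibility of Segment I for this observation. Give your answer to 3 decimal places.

0.214

P(component k | x) = π_k·f_k(x) / marginal(x), where marginal(x) = Σ_j π_j·f_j(x).
Evaluate each component's likelihood at the observed value:
  L_I = P(skip | comp) = 0.17
  L_II = P(skip | comp) = 0.33
  L_III = P(skip | comp) = 0.18
Weight by the priors:
  π_I·L_I = 0.30 × 0.17 = 0.051
  π_II·L_II = 0.41 × 0.33 = 0.1353
  π_III·L_III = 0.29 × 0.18 = 0.0522
Evidence: 0.051 + 0.1353 + 0.0522 = 0.2385
Responsibility of Segment I: 0.051 / 0.2385 ≈ 0.214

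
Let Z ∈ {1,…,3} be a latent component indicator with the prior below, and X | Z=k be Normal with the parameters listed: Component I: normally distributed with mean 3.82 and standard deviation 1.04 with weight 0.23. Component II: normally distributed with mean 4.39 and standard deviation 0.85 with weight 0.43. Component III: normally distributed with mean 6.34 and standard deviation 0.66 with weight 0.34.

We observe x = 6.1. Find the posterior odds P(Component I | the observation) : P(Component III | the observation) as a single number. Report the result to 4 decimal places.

Posterior odds = (P(Z=i) f_i(x)) / (P(Z=j) f_j(x)); the normalising sum cancels.
Component likelihoods at x = 6.1:
  f_I = 0.0346913
  f_II = 0.0620374
  f_III = 0.565786
Odds = (0.23/0.34) × (0.0346913/0.565786) = 0.676471 × 0.0613152 ≈ 0.0415

0.0415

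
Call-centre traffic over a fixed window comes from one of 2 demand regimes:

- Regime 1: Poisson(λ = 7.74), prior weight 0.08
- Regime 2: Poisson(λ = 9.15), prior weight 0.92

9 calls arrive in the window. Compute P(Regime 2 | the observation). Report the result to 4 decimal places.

By Bayes' theorem, P(k | x) = π_k f_k(x) / Σ_j π_j f_j(x).
Evaluate each component's likelihood at the observed value:
  p_1 = e^(−7.74)·7.74^9/9! = 0.119527
  p_2 = e^(−9.15)·9.15^9/9! = 0.131593
Prior × likelihood for each component:
  π_1·p_1 = 0.08 × 0.119527 = 0.00956217
  π_2·p_2 = 0.92 × 0.131593 = 0.121065
Denominator: 0.00956217 + 0.121065 = 0.130628
P(Regime 2 | 9 calls) ≈ 0.9268

0.9268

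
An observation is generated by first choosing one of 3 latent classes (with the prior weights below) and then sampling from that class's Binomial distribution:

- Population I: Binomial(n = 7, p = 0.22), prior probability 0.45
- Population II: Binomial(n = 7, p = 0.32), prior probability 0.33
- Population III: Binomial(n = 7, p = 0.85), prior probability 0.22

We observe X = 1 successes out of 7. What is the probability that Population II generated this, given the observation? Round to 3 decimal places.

0.319

The responsibility of component k is π_k f_k(x) divided by Σ_j π_j f_j(x).
Component likelihoods at x = 1 successes out of 7:
  L_I = 0.346807
  L_II = 0.221463
  L_III = 6.77742e-05
Weight by the priors:
  π_I·L_I = 0.45 × 0.346807 = 0.156063
  π_II·L_II = 0.33 × 0.221463 = 0.0730828
  π_III·L_III = 0.22 × 6.77742e-05 = 1.49103e-05
Denominator: 0.156063 + 0.0730828 + 1.49103e-05 = 0.229161
P(Population II | data) ≈ 0.319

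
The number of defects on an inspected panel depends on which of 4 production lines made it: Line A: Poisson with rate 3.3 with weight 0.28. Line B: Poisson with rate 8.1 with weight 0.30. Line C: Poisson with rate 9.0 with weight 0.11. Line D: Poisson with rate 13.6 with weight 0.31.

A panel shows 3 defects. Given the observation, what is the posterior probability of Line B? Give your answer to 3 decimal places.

By Bayes' theorem, P(k | x) = w_k f_k(x) / Σ_j w_j f_j(x).
Evaluate each component's likelihood at the observed value:
  L_A = 0.220912
  L_B = 0.0268855
  L_C = 0.0149943
  L_D = 0.000520068
Prior × likelihood for each component:
  w_A·L_A = 0.28 × 0.220912 = 0.0618553
  w_B·L_B = 0.30 × 0.0268855 = 0.00806566
  w_C·L_C = 0.11 × 0.0149943 = 0.00164937
  w_D·L_D = 0.31 × 0.000520068 = 0.000161221
Marginal: 0.0618553 + 0.00806566 + 0.00164937 + 0.000161221 = 0.0717315
P(Line B | data) ≈ 0.112

0.112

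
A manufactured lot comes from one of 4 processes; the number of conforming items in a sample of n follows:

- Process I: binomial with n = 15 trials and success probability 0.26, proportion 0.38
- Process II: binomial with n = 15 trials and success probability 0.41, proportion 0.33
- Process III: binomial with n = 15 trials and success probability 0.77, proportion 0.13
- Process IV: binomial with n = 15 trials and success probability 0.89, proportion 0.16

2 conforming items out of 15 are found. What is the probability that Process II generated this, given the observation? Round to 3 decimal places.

0.102

Apply Bayes' rule: the posterior for each component is proportional to its prior times its likelihood at x.
Binomial probabilities:
  f_I = 0.141628
  f_II = 0.0185282
  f_III = 3.13785e-07
  f_IV = 2.87127e-11
Unnormalised posteriors:
  π_I·f_I = 0.38 × 0.141628 = 0.0538185
  π_II·f_II = 0.33 × 0.0185282 = 0.00611431
  π_III·f_III = 0.13 × 3.13785e-07 = 4.07921e-08
  π_IV·f_IV = 0.16 × 2.87127e-11 = 4.59403e-12
Evidence: 0.0538185 + 0.00611431 + 4.07921e-08 + 4.59403e-12 = 0.0599329
So the posterior for Process II is 0.00611431 / 0.0599329 ≈ 0.102.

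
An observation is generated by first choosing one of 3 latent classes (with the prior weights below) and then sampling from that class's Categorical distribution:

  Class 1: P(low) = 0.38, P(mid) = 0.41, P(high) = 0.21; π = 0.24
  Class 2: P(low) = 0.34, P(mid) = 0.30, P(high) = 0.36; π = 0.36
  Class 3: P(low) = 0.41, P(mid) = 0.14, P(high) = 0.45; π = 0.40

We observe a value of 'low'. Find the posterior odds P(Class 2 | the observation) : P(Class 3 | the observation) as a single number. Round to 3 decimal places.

Only the two components matter; the odds are (w_i f_i(x)) / (w_j f_j(x)).
Component likelihoods at x = 'low':
  p_1 = P(low | comp) = 0.38
  p_2 = P(low | comp) = 0.34
  p_3 = P(low | comp) = 0.41
Posterior odds = (w_2·p_2) / (w_3·p_3) = (0.36·0.34) / (0.40·0.41) = 0.1224 / 0.164 ≈ 0.746

0.746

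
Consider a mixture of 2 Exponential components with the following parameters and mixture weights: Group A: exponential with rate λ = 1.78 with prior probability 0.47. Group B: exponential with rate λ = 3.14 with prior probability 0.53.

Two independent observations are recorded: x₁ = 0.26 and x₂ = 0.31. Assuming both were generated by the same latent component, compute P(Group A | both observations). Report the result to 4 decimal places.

Posterior ∝ prior × likelihood, so P(k | x) ∝ π_k f_k(x); normalise over all components.
Since both observations come from the same component, the likelihood for component k is f_k(x₁)·f_k(x₂).
  p_A = [1.78·e^(−1.78·0.26) = 1.78·e^(−0.4628) = 1.12054] × [1.02512] = 1.1487
  p_B = [3.14·e^(−3.14·0.26) = 3.14·e^(−0.8164) = 1.38794] × [1.18628] = 1.64649
Unnormalised posteriors:
  π_A·p_A = 0.47 × 1.1487 = 0.539887
  π_B·p_B = 0.53 × 1.64649 = 0.87264
Evidence: 0.539887 + 0.87264 = 1.41253
P(Group A | x) ≈ 0.3822

0.3822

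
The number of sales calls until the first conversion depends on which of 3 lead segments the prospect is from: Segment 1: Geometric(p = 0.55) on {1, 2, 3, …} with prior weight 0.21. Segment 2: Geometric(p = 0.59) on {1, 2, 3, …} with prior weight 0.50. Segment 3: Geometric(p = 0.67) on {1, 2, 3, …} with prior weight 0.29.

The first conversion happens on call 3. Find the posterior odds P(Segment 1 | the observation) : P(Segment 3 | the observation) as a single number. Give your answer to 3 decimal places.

Since P(k|x) ∝ P(Z=k) f_k(x), the posterior odds are P(Z=i) f_i(x) / (P(Z=j) f_j(x)).
Component likelihoods at x = 3:
  L_1 = 0.55·(1−0.55)^2 = 0.55·0.2025 = 0.111375
  L_2 = 0.59·(1−0.59)^2 = 0.59·0.1681 = 0.099179
  L_3 = 0.67·(1−0.67)^2 = 0.67·0.1089 = 0.072963
Posterior odds = (P(Z=1)·L_1) / (P(Z=3)·L_3) = (0.21·0.111375) / (0.29·0.072963) = 0.0233887 / 0.0211593 ≈ 1.105

1.105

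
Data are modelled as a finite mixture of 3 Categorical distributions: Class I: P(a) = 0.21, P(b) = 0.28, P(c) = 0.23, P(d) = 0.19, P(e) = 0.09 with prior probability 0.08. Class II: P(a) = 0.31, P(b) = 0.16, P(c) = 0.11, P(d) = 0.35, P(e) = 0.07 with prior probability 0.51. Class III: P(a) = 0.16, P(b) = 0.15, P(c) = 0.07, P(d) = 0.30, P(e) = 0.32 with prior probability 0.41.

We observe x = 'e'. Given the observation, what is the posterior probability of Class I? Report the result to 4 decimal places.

P(component k | x) = π_k·f_k(x) / marginal(x), where marginal(x) = Σ_j π_j·f_j(x).
Evaluate each component's likelihood at the observed value:
  f_I = P(e | comp) = 0.09
  f_II = P(e | comp) = 0.07
  f_III = P(e | comp) = 0.32
Weight by the priors:
  π_I·f_I = 0.08 × 0.09 = 0.0072
  π_II·f_II = 0.51 × 0.07 = 0.0357
  π_III·f_III = 0.41 × 0.32 = 0.1312
Evidence: 0.0072 + 0.0357 + 0.1312 = 0.1741
Responsibility of Class I: 0.0072 / 0.1741 ≈ 0.0414

0.0414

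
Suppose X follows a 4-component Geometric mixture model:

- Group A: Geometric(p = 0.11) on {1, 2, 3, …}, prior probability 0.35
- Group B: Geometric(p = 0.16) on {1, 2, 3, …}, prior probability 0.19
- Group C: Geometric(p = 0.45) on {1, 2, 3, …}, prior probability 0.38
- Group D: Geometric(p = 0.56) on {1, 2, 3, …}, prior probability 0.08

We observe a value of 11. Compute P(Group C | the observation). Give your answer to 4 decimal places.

0.0244

P(component k | x) = w_k·f_k(x) / marginal(x), where marginal(x) = Σ_j w_j·f_j(x).
Evaluate each component's likelihood at the observed value:
  f_A = 0.11·(1−0.11)^10 = 0.11·0.311817 = 0.0342999
  f_B = 0.16·(1−0.16)^10 = 0.16·0.174901 = 0.0279842
  f_C = 0.45·(1−0.45)^10 = 0.45·0.00253295 = 0.00113983
  f_D = 0.56·(1−0.56)^10 = 0.56·0.000271974 = 0.000152305
Multiply by the mixture weights:
  w_A·f_A = 0.35 × 0.0342999 = 0.012005
  w_B·f_B = 0.19 × 0.0279842 = 0.005317
  w_C·f_C = 0.38 × 0.00113983 = 0.000433135
  w_D·f_D = 0.08 × 0.000152305 = 1.21844e-05
Marginal: 0.012005 + 0.005317 + 0.000433135 + 1.21844e-05 = 0.0177673
P(Group C | data) ≈ 0.0244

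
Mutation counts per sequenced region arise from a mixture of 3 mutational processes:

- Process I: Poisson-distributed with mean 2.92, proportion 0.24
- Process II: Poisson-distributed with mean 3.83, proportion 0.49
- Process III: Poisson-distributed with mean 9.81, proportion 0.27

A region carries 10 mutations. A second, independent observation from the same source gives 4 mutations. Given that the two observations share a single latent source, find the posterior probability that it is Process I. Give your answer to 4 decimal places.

The responsibility of component k is π_k f_k(x) divided by Σ_j π_j f_j(x).
Since both observations come from the same component, the likelihood for component k is f_k(x₁)·f_k(x₂).
  f_I = [e^(−2.92)·2.92^10/10! = 0.00066977] × [0.163373] = 0.000109422
  f_II = [e^(−3.83)·3.83^10/10! = 0.00406328] × [0.194642] = 0.000790884
  f_III = [e^(−9.81)·9.81^10/10! = 0.124882] × [0.0211854] = 0.00264566
Unnormalised posteriors:
  π_I·f_I = 0.24 × 0.000109422 = 2.62614e-05
  π_II·f_II = 0.49 × 0.000790884 = 0.000387533
  π_III·f_III = 0.27 × 0.00264566 = 0.000714328
Marginal: 2.62614e-05 + 0.000387533 + 0.000714328 = 0.00112812
P(Process I | x) ≈ 0.0233

0.0233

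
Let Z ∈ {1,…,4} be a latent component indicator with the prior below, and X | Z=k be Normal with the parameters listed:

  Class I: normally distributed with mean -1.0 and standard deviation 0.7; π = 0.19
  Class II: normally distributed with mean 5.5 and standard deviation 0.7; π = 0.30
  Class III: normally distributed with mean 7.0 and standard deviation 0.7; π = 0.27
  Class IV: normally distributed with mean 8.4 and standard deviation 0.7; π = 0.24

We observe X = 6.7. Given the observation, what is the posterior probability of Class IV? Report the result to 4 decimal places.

The responsibility of component k is π_k f_k(x) divided by Σ_j π_j f_j(x).
Evaluate each component's likelihood at the observed value:
  p_I = 3.02688e-27
  p_II = 0.131119
  p_III = 0.51991
  p_IV = 0.0298598
Unnormalised posteriors:
  π_I·p_I = 0.19 × 3.02688e-27 = 5.75108e-28
  π_II·p_II = 0.30 × 0.131119 = 0.0393356
  π_III·p_III = 0.27 × 0.51991 = 0.140376
  π_IV·p_IV = 0.24 × 0.0298598 = 0.00716634
Evidence: 5.75108e-28 + 0.0393356 + 0.140376 + 0.00716634 = 0.186878
P(Class IV | x) = 0.00716634 / 0.186878 ≈ 0.0383

0.0383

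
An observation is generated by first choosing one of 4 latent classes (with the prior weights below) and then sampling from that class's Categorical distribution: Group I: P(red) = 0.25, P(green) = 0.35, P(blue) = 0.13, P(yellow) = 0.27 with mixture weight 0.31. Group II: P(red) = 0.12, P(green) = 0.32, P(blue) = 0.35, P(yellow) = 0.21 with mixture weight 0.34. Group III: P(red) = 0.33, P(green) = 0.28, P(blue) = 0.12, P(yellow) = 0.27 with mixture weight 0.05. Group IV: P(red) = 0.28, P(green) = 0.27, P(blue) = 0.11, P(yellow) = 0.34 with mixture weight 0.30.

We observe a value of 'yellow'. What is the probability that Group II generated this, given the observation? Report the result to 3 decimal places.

0.264

The responsibility of component k is π_k f_k(x) divided by Σ_j π_j f_j(x).
Component likelihoods at x = 'yellow':
  p_I = P(yellow | comp) = 0.27
  p_II = P(yellow | comp) = 0.21
  p_III = P(yellow | comp) = 0.27
  p_IV = P(yellow | comp) = 0.34
Weight by the priors:
  π_I·p_I = 0.31 × 0.27 = 0.0837
  π_II·p_II = 0.34 × 0.21 = 0.0714
  π_III·p_III = 0.05 × 0.27 = 0.0135
  π_IV·p_IV = 0.30 × 0.34 = 0.102
Sum: 0.0837 + 0.0714 + 0.0135 + 0.102 = 0.2706
P(Group II | the observation) ≈ 0.264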